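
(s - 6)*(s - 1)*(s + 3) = s^3 - 4*s^2 - 15*s + 18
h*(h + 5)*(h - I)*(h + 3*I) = h^4 + 5*h^3 + 2*I*h^3 + 3*h^2 + 10*I*h^2 + 15*h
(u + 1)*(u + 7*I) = u^2 + u + 7*I*u + 7*I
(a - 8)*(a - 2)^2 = a^3 - 12*a^2 + 36*a - 32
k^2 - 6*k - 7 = (k - 7)*(k + 1)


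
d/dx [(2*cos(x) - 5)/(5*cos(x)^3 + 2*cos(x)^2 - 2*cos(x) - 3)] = 16*(-20*sin(x)^2*cos(x) + 71*sin(x)^2 - 55)*sin(x)/(-8*sin(x)^2 + 7*cos(x) + 5*cos(3*x) - 4)^2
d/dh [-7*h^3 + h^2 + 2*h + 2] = -21*h^2 + 2*h + 2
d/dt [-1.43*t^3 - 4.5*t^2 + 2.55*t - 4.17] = -4.29*t^2 - 9.0*t + 2.55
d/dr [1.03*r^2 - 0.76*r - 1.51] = 2.06*r - 0.76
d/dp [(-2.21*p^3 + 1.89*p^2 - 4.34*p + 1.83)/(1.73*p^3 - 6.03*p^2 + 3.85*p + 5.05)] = (10.0566*p^4 - 2.00060000000001*p^3 - 61.8729*p^2 + 41.1588*p - 28.9625)/(2.9929*p^6 - 20.8638*p^5 + 49.6819*p^4 - 28.958*p^3 - 46.0805*p^2 + 38.885*p + 25.5025)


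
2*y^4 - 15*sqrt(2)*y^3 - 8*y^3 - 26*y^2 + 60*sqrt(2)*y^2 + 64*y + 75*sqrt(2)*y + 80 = (y - 5)*(y - 8*sqrt(2))*(sqrt(2)*y + 1)*(sqrt(2)*y + sqrt(2))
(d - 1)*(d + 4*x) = d^2 + 4*d*x - d - 4*x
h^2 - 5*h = h*(h - 5)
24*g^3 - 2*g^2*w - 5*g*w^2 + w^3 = (-4*g + w)*(-3*g + w)*(2*g + w)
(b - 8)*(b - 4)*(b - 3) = b^3 - 15*b^2 + 68*b - 96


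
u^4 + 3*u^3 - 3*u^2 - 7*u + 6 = (u - 1)^2*(u + 2)*(u + 3)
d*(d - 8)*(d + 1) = d^3 - 7*d^2 - 8*d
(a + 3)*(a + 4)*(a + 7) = a^3 + 14*a^2 + 61*a + 84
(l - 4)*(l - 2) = l^2 - 6*l + 8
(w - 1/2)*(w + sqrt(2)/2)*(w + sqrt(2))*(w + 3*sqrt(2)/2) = w^4 - w^3/2 + 3*sqrt(2)*w^3 - 3*sqrt(2)*w^2/2 + 11*w^2/2 - 11*w/4 + 3*sqrt(2)*w/2 - 3*sqrt(2)/4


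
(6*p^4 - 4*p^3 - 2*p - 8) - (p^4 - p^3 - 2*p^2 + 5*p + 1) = 5*p^4 - 3*p^3 + 2*p^2 - 7*p - 9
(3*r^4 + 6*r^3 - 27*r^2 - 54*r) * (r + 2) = 3*r^5 + 12*r^4 - 15*r^3 - 108*r^2 - 108*r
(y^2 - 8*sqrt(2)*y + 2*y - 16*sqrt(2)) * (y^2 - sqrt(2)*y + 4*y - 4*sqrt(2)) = y^4 - 9*sqrt(2)*y^3 + 6*y^3 - 54*sqrt(2)*y^2 + 24*y^2 - 72*sqrt(2)*y + 96*y + 128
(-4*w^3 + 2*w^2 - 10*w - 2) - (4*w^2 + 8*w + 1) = -4*w^3 - 2*w^2 - 18*w - 3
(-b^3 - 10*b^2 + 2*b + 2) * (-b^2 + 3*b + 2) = b^5 + 7*b^4 - 34*b^3 - 16*b^2 + 10*b + 4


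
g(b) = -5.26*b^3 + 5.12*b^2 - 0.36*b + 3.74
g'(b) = -15.78*b^2 + 10.24*b - 0.36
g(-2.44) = 111.51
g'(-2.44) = -119.29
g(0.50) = 4.18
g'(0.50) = 0.82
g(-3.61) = 319.23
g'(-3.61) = -242.97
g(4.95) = -510.56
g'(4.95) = -336.32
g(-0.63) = 7.31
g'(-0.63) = -13.07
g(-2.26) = 91.42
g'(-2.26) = -104.10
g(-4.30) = 518.16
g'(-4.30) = -336.16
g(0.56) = 4.22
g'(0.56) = 0.43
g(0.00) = 3.74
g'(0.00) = -0.36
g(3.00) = -93.28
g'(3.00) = -111.66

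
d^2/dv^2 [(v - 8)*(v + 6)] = 2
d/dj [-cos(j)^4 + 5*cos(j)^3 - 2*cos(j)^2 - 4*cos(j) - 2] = (4*cos(j)^3 - 15*cos(j)^2 + 4*cos(j) + 4)*sin(j)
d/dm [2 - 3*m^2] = -6*m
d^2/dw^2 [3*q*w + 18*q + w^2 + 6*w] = 2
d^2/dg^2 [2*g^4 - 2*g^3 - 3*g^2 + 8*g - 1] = 24*g^2 - 12*g - 6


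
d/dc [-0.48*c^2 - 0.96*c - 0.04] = -0.96*c - 0.96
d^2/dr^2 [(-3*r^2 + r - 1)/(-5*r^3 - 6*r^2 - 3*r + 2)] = 6*(25*r^6 - 25*r^5 - 25*r^4 + 125*r^3 + 67*r^2 + 16*r + 9)/(125*r^9 + 450*r^8 + 765*r^7 + 606*r^6 + 99*r^5 - 234*r^4 - 129*r^3 + 18*r^2 + 36*r - 8)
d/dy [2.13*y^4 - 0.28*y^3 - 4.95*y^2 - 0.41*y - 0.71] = 8.52*y^3 - 0.84*y^2 - 9.9*y - 0.41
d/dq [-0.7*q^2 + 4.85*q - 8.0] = 4.85 - 1.4*q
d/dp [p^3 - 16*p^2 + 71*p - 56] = 3*p^2 - 32*p + 71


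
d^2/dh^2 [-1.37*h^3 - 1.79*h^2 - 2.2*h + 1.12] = -8.22*h - 3.58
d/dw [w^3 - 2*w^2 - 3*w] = 3*w^2 - 4*w - 3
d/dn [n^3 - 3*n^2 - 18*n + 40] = 3*n^2 - 6*n - 18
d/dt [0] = 0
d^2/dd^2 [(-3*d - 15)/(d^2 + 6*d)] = 6*(d*(d + 6)*(3*d + 11) - 4*(d + 3)^2*(d + 5))/(d^3*(d + 6)^3)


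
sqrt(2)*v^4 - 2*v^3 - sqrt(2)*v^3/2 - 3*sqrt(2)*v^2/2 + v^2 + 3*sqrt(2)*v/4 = v*(v - 1/2)*(v - 3*sqrt(2)/2)*(sqrt(2)*v + 1)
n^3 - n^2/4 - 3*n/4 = n*(n - 1)*(n + 3/4)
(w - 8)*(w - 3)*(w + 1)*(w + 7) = w^4 - 3*w^3 - 57*w^2 + 115*w + 168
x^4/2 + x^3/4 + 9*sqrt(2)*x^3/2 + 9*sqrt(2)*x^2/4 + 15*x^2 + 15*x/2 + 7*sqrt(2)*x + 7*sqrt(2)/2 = (x/2 + sqrt(2)/2)*(x + 1/2)*(x + sqrt(2))*(x + 7*sqrt(2))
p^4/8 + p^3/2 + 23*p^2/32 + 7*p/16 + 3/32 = (p/4 + 1/4)*(p/2 + 1/4)*(p + 1)*(p + 3/2)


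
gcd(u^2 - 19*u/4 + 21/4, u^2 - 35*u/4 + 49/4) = u - 7/4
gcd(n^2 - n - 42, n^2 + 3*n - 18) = n + 6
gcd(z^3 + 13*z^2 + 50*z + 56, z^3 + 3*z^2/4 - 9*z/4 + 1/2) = z + 2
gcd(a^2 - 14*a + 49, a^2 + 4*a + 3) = 1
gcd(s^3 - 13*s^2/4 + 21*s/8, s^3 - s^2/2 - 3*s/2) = s^2 - 3*s/2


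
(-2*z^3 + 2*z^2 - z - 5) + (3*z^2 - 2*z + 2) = -2*z^3 + 5*z^2 - 3*z - 3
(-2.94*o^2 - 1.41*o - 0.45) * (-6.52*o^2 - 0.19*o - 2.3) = 19.1688*o^4 + 9.7518*o^3 + 9.9639*o^2 + 3.3285*o + 1.035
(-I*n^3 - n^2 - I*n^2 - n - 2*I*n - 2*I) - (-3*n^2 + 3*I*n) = -I*n^3 + 2*n^2 - I*n^2 - n - 5*I*n - 2*I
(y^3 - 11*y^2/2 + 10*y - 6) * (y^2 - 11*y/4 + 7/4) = y^5 - 33*y^4/4 + 215*y^3/8 - 345*y^2/8 + 34*y - 21/2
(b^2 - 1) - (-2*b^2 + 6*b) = 3*b^2 - 6*b - 1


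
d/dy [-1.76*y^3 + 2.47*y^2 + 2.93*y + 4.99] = -5.28*y^2 + 4.94*y + 2.93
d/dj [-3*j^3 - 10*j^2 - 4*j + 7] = -9*j^2 - 20*j - 4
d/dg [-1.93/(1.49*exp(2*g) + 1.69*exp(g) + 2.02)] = (5.7514*exp(g) + 3.2617)*exp(g)/(1.49*exp(2*g) + 1.69*exp(g) + 2.02)^2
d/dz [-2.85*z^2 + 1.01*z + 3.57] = 1.01 - 5.7*z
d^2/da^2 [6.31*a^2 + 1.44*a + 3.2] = 12.6200000000000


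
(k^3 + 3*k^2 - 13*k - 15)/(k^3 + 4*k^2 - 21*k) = (k^2 + 6*k + 5)/(k*(k + 7))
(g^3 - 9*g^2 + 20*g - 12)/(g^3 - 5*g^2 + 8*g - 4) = (g - 6)/(g - 2)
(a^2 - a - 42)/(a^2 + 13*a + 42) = (a - 7)/(a + 7)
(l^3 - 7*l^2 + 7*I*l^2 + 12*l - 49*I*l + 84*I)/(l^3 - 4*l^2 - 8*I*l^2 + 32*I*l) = (l^2 + l*(-3 + 7*I) - 21*I)/(l*(l - 8*I))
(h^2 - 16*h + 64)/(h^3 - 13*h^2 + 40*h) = (h - 8)/(h*(h - 5))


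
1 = 1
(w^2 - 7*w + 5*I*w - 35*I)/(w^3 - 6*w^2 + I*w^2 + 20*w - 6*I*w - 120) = (w - 7)/(w^2 + w*(-6 - 4*I) + 24*I)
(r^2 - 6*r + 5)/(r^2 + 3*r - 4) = (r - 5)/(r + 4)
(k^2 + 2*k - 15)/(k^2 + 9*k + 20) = (k - 3)/(k + 4)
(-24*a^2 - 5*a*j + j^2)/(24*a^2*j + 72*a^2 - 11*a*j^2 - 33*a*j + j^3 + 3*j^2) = (-3*a - j)/(3*a*j + 9*a - j^2 - 3*j)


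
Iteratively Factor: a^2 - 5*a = (a)*(a - 5)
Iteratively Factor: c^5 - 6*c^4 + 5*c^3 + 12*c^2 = (c - 4)*(c^4 - 2*c^3 - 3*c^2) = (c - 4)*(c + 1)*(c^3 - 3*c^2) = c*(c - 4)*(c + 1)*(c^2 - 3*c) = c*(c - 4)*(c - 3)*(c + 1)*(c)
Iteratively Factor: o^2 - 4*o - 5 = (o + 1)*(o - 5)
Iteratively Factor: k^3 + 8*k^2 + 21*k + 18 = (k + 3)*(k^2 + 5*k + 6) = (k + 3)^2*(k + 2)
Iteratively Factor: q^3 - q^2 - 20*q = (q + 4)*(q^2 - 5*q) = (q - 5)*(q + 4)*(q)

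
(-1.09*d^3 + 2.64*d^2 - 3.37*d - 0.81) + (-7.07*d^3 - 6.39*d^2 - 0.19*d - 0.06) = -8.16*d^3 - 3.75*d^2 - 3.56*d - 0.87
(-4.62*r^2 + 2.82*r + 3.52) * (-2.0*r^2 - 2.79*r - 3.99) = 9.24*r^4 + 7.2498*r^3 + 3.526*r^2 - 21.0726*r - 14.0448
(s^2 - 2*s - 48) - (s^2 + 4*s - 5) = -6*s - 43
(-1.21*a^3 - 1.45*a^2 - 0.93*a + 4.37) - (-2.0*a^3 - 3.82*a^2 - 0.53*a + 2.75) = 0.79*a^3 + 2.37*a^2 - 0.4*a + 1.62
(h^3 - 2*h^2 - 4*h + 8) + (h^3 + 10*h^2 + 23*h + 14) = 2*h^3 + 8*h^2 + 19*h + 22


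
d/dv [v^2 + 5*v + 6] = 2*v + 5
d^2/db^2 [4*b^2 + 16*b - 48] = 8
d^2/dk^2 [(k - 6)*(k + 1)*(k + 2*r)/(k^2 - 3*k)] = 8*(-k^3*r - 3*k^3 - 9*k^2*r + 27*k*r - 27*r)/(k^3*(k^3 - 9*k^2 + 27*k - 27))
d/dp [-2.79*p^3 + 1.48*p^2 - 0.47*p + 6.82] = -8.37*p^2 + 2.96*p - 0.47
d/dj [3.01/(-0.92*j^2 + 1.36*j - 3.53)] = (5.5384*j - 4.0936)/(0.92*j^2 - 1.36*j + 3.53)^2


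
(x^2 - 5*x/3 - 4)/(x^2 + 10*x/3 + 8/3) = (x - 3)/(x + 2)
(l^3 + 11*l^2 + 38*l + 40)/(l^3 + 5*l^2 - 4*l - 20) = (l + 4)/(l - 2)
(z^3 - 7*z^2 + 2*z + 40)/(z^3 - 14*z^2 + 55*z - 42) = (z^3 - 7*z^2 + 2*z + 40)/(z^3 - 14*z^2 + 55*z - 42)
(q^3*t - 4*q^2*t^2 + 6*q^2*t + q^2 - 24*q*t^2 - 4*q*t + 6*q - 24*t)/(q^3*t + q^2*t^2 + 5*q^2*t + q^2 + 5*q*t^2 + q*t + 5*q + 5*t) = (q^2 - 4*q*t + 6*q - 24*t)/(q^2 + q*t + 5*q + 5*t)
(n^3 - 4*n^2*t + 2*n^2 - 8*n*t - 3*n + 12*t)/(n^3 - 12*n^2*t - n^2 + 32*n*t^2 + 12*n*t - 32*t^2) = (-n - 3)/(-n + 8*t)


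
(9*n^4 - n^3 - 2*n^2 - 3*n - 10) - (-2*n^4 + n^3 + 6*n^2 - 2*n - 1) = 11*n^4 - 2*n^3 - 8*n^2 - n - 9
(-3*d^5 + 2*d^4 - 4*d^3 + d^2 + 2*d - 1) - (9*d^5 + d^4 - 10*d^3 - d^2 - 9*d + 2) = -12*d^5 + d^4 + 6*d^3 + 2*d^2 + 11*d - 3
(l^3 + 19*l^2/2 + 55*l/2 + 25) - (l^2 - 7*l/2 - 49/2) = l^3 + 17*l^2/2 + 31*l + 99/2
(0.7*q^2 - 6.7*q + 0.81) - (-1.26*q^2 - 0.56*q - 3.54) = 1.96*q^2 - 6.14*q + 4.35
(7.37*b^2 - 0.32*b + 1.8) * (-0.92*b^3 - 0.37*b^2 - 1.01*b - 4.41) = -6.7804*b^5 - 2.4325*b^4 - 8.9813*b^3 - 32.8445*b^2 - 0.4068*b - 7.938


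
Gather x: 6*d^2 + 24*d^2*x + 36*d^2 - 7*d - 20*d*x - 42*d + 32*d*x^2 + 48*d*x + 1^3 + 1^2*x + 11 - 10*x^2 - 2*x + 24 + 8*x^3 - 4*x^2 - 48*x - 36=42*d^2 - 49*d + 8*x^3 + x^2*(32*d - 14) + x*(24*d^2 + 28*d - 49)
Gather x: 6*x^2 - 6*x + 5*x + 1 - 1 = 6*x^2 - x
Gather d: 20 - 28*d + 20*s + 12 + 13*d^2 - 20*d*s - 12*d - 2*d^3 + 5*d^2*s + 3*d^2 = -2*d^3 + d^2*(5*s + 16) + d*(-20*s - 40) + 20*s + 32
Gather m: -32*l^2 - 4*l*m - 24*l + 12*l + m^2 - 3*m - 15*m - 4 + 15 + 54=-32*l^2 - 12*l + m^2 + m*(-4*l - 18) + 65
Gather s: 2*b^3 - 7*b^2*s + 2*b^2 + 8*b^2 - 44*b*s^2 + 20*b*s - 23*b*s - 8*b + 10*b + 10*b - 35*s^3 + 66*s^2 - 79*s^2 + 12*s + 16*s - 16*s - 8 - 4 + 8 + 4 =2*b^3 + 10*b^2 + 12*b - 35*s^3 + s^2*(-44*b - 13) + s*(-7*b^2 - 3*b + 12)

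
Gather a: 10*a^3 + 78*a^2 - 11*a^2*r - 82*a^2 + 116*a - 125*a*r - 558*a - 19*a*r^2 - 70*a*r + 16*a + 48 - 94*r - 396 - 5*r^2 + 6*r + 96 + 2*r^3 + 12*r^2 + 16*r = 10*a^3 + a^2*(-11*r - 4) + a*(-19*r^2 - 195*r - 426) + 2*r^3 + 7*r^2 - 72*r - 252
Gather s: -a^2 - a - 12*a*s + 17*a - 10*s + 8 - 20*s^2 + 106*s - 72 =-a^2 + 16*a - 20*s^2 + s*(96 - 12*a) - 64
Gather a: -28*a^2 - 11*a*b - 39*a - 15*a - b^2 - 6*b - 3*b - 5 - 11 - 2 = -28*a^2 + a*(-11*b - 54) - b^2 - 9*b - 18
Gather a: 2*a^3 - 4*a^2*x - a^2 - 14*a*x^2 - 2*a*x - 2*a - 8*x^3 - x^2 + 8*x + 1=2*a^3 + a^2*(-4*x - 1) + a*(-14*x^2 - 2*x - 2) - 8*x^3 - x^2 + 8*x + 1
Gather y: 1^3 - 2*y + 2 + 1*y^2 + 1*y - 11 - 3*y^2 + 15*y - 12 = -2*y^2 + 14*y - 20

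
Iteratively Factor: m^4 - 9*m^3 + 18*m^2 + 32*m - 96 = (m - 3)*(m^3 - 6*m^2 + 32) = (m - 3)*(m + 2)*(m^2 - 8*m + 16) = (m - 4)*(m - 3)*(m + 2)*(m - 4)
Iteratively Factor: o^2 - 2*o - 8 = (o + 2)*(o - 4)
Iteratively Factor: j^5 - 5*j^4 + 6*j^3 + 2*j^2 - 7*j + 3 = (j - 1)*(j^4 - 4*j^3 + 2*j^2 + 4*j - 3) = (j - 1)*(j + 1)*(j^3 - 5*j^2 + 7*j - 3) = (j - 1)^2*(j + 1)*(j^2 - 4*j + 3) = (j - 3)*(j - 1)^2*(j + 1)*(j - 1)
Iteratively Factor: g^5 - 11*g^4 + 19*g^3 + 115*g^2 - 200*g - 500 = (g - 5)*(g^4 - 6*g^3 - 11*g^2 + 60*g + 100) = (g - 5)*(g + 2)*(g^3 - 8*g^2 + 5*g + 50) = (g - 5)*(g + 2)^2*(g^2 - 10*g + 25) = (g - 5)^2*(g + 2)^2*(g - 5)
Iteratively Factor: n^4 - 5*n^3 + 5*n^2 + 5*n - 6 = (n - 2)*(n^3 - 3*n^2 - n + 3) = (n - 2)*(n - 1)*(n^2 - 2*n - 3) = (n - 2)*(n - 1)*(n + 1)*(n - 3)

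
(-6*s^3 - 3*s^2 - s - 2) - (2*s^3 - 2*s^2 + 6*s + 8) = -8*s^3 - s^2 - 7*s - 10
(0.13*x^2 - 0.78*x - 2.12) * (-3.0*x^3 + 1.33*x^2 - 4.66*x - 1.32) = -0.39*x^5 + 2.5129*x^4 + 4.7168*x^3 + 0.6436*x^2 + 10.9088*x + 2.7984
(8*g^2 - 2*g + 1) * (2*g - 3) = 16*g^3 - 28*g^2 + 8*g - 3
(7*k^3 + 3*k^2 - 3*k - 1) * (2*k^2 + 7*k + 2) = 14*k^5 + 55*k^4 + 29*k^3 - 17*k^2 - 13*k - 2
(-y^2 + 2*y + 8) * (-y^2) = y^4 - 2*y^3 - 8*y^2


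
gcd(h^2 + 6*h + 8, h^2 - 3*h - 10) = h + 2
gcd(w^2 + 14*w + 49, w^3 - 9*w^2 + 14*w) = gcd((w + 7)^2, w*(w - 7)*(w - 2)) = 1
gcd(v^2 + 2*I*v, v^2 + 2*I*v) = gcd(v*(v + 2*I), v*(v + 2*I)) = v^2 + 2*I*v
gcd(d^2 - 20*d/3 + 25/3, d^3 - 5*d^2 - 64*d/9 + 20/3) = 1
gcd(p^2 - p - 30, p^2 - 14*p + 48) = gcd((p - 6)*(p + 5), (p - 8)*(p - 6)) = p - 6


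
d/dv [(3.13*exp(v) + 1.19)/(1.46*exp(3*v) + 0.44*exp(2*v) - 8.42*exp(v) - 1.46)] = (-9.1396*exp(3*v) - 6.5894*exp(2*v) - 1.0472*exp(v) + 5.45)*exp(v)/(2.1316*exp(6*v) + 1.2848*exp(5*v) - 24.3928*exp(4*v) - 11.6728*exp(3*v) + 69.6116*exp(2*v) + 24.5864*exp(v) + 2.1316)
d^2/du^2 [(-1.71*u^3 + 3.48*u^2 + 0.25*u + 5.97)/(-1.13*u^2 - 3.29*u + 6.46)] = (-1.4210854715202e-14*u^4 + 87.22048*u^3 - 416.218266*u^2 + 284.048502*u - 517.478002)/(1.442897*u^6 + 12.603003*u^5 + 11.947377*u^4 - 108.486763*u^3 - 68.300934*u^2 + 411.890892*u - 269.586136)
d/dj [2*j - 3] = 2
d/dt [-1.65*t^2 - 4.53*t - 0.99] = -3.3*t - 4.53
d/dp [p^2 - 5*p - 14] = 2*p - 5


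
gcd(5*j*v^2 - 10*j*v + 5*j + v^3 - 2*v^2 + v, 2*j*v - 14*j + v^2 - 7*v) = 1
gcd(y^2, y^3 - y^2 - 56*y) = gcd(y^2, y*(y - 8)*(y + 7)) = y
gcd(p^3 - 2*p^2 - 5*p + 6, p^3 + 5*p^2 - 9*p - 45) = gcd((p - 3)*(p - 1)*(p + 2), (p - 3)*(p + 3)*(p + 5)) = p - 3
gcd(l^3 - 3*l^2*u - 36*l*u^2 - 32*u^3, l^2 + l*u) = l + u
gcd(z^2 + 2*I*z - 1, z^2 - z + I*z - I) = z + I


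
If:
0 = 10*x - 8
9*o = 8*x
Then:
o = 32/45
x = 4/5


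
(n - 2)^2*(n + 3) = n^3 - n^2 - 8*n + 12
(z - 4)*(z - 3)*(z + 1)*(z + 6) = z^4 - 31*z^2 + 42*z + 72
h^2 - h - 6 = (h - 3)*(h + 2)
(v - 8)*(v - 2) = v^2 - 10*v + 16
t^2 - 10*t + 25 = (t - 5)^2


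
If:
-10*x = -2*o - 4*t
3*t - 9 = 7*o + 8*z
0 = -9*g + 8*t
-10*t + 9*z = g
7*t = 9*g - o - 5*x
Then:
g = -1296/515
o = 729/515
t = -1458/515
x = -2187/2575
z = -1764/515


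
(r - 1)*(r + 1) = r^2 - 1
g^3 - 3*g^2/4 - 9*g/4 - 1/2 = (g - 2)*(g + 1/4)*(g + 1)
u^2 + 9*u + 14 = (u + 2)*(u + 7)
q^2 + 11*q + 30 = (q + 5)*(q + 6)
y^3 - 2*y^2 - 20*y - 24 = (y - 6)*(y + 2)^2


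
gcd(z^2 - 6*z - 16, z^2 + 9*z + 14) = z + 2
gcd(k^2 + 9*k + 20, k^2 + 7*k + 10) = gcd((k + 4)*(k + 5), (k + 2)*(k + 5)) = k + 5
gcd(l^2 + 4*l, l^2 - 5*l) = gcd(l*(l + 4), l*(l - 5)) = l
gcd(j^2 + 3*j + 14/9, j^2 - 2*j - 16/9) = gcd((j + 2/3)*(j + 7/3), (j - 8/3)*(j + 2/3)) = j + 2/3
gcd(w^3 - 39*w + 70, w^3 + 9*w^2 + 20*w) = 1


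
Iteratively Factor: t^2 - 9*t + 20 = (t - 4)*(t - 5)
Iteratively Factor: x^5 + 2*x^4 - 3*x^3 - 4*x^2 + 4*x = (x)*(x^4 + 2*x^3 - 3*x^2 - 4*x + 4) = x*(x - 1)*(x^3 + 3*x^2 - 4) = x*(x - 1)^2*(x^2 + 4*x + 4) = x*(x - 1)^2*(x + 2)*(x + 2)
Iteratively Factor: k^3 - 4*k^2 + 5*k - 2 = (k - 1)*(k^2 - 3*k + 2) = (k - 1)^2*(k - 2)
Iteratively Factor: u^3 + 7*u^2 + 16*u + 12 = (u + 2)*(u^2 + 5*u + 6) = (u + 2)*(u + 3)*(u + 2)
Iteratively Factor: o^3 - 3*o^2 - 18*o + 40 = (o - 5)*(o^2 + 2*o - 8) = (o - 5)*(o - 2)*(o + 4)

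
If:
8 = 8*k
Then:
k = 1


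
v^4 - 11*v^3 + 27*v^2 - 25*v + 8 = (v - 8)*(v - 1)^3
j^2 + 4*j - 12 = (j - 2)*(j + 6)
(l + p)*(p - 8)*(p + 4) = l*p^2 - 4*l*p - 32*l + p^3 - 4*p^2 - 32*p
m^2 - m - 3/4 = (m - 3/2)*(m + 1/2)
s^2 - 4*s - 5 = (s - 5)*(s + 1)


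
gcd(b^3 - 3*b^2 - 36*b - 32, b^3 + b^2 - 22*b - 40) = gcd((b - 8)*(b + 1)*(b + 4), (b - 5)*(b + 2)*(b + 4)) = b + 4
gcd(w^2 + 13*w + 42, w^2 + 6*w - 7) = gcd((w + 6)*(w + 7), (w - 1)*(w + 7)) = w + 7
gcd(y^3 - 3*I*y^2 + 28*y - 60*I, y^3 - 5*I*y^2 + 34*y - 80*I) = y^2 + 3*I*y + 10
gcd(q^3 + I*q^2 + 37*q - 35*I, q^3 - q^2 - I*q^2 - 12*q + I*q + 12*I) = q - I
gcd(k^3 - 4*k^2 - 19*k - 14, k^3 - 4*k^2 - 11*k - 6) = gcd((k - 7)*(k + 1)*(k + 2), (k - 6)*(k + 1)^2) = k + 1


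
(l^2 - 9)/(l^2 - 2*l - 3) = (l + 3)/(l + 1)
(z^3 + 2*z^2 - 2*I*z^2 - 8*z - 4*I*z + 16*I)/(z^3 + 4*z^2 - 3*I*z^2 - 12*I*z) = (z^2 - 2*z*(1 + I) + 4*I)/(z*(z - 3*I))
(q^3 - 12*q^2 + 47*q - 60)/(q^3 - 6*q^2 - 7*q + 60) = (q - 3)/(q + 3)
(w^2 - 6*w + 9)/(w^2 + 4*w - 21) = (w - 3)/(w + 7)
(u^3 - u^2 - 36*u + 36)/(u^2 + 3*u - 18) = (u^2 - 7*u + 6)/(u - 3)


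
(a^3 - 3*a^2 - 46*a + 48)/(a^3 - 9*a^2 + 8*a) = (a + 6)/a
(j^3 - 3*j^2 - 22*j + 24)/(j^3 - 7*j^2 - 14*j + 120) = (j - 1)/(j - 5)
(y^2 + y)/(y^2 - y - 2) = y/(y - 2)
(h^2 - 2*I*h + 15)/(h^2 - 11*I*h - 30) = (h + 3*I)/(h - 6*I)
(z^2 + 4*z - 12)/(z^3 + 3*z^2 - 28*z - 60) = (z - 2)/(z^2 - 3*z - 10)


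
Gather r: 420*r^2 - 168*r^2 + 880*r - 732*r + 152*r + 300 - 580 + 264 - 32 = 252*r^2 + 300*r - 48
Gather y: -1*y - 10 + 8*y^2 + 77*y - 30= 8*y^2 + 76*y - 40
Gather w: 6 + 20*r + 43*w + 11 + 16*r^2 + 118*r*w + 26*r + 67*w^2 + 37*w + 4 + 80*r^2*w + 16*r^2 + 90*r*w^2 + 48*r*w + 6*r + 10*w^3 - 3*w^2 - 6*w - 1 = 32*r^2 + 52*r + 10*w^3 + w^2*(90*r + 64) + w*(80*r^2 + 166*r + 74) + 20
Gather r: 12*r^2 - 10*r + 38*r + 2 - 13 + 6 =12*r^2 + 28*r - 5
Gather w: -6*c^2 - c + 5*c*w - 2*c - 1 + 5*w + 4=-6*c^2 - 3*c + w*(5*c + 5) + 3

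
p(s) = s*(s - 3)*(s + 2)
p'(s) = s*(s - 3) + s*(s + 2) + (s - 3)*(s + 2) = 3*s^2 - 2*s - 6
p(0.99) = -5.95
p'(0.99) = -5.04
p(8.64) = 518.48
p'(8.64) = 200.67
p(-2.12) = -1.30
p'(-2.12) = 11.72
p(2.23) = -7.26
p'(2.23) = 4.46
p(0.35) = -2.18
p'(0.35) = -6.33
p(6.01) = 144.90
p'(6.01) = 90.34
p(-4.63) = -92.91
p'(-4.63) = 67.57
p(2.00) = -8.00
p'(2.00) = 2.00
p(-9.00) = -756.00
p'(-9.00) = 255.00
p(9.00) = 594.00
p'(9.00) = 219.00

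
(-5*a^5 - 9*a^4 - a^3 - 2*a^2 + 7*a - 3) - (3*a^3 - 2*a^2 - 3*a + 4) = -5*a^5 - 9*a^4 - 4*a^3 + 10*a - 7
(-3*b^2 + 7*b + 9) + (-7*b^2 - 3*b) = -10*b^2 + 4*b + 9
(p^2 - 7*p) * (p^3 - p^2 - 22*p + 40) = p^5 - 8*p^4 - 15*p^3 + 194*p^2 - 280*p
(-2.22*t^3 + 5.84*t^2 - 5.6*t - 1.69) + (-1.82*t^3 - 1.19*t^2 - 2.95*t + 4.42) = -4.04*t^3 + 4.65*t^2 - 8.55*t + 2.73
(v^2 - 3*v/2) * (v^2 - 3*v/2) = v^4 - 3*v^3 + 9*v^2/4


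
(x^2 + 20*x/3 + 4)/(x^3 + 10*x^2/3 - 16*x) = (3*x + 2)/(x*(3*x - 8))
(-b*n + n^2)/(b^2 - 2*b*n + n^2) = -n/(b - n)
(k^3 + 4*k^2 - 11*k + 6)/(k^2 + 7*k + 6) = (k^2 - 2*k + 1)/(k + 1)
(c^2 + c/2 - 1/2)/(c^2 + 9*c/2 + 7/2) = (2*c - 1)/(2*c + 7)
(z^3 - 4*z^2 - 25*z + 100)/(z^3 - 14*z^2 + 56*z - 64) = (z^2 - 25)/(z^2 - 10*z + 16)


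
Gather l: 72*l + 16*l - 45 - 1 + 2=88*l - 44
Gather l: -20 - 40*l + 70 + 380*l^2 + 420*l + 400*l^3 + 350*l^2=400*l^3 + 730*l^2 + 380*l + 50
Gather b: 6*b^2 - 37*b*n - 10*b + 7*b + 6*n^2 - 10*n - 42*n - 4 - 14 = 6*b^2 + b*(-37*n - 3) + 6*n^2 - 52*n - 18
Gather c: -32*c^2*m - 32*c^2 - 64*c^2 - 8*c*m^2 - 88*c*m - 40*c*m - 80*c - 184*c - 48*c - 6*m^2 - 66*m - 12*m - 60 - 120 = c^2*(-32*m - 96) + c*(-8*m^2 - 128*m - 312) - 6*m^2 - 78*m - 180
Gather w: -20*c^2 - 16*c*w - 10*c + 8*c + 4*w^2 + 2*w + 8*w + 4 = -20*c^2 - 2*c + 4*w^2 + w*(10 - 16*c) + 4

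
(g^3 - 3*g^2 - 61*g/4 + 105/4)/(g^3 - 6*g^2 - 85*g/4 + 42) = (g - 5)/(g - 8)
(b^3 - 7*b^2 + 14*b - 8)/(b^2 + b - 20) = (b^2 - 3*b + 2)/(b + 5)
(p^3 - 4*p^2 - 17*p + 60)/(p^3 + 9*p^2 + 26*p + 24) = (p^2 - 8*p + 15)/(p^2 + 5*p + 6)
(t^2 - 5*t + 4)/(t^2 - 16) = (t - 1)/(t + 4)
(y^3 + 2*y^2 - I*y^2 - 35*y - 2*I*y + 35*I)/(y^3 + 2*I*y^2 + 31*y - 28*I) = (y^2 + 2*y - 35)/(y^2 + 3*I*y + 28)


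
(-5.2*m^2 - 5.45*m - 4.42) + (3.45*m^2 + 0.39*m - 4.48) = -1.75*m^2 - 5.06*m - 8.9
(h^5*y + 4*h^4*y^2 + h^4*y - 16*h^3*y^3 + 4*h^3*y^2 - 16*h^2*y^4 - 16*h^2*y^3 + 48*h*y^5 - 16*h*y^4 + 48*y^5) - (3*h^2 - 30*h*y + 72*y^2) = h^5*y + 4*h^4*y^2 + h^4*y - 16*h^3*y^3 + 4*h^3*y^2 - 16*h^2*y^4 - 16*h^2*y^3 - 3*h^2 + 48*h*y^5 - 16*h*y^4 + 30*h*y + 48*y^5 - 72*y^2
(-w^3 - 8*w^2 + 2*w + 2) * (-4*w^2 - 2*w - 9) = 4*w^5 + 34*w^4 + 17*w^3 + 60*w^2 - 22*w - 18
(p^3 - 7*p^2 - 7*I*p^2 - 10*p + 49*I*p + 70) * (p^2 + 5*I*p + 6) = p^5 - 7*p^4 - 2*I*p^4 + 31*p^3 + 14*I*p^3 - 217*p^2 - 92*I*p^2 - 60*p + 644*I*p + 420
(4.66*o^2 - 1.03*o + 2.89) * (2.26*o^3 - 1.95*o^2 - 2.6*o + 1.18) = 10.5316*o^5 - 11.4148*o^4 - 3.5761*o^3 + 2.5413*o^2 - 8.7294*o + 3.4102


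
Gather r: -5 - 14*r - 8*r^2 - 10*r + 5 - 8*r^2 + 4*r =-16*r^2 - 20*r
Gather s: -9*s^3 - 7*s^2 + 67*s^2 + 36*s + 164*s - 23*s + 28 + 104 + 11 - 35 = -9*s^3 + 60*s^2 + 177*s + 108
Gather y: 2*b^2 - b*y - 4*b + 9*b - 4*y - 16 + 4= 2*b^2 + 5*b + y*(-b - 4) - 12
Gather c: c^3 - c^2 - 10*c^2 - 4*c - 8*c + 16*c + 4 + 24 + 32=c^3 - 11*c^2 + 4*c + 60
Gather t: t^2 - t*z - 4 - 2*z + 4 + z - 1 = t^2 - t*z - z - 1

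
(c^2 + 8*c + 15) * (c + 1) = c^3 + 9*c^2 + 23*c + 15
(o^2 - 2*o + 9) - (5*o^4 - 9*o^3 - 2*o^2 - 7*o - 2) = -5*o^4 + 9*o^3 + 3*o^2 + 5*o + 11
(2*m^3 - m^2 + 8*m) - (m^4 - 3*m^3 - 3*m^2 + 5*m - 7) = -m^4 + 5*m^3 + 2*m^2 + 3*m + 7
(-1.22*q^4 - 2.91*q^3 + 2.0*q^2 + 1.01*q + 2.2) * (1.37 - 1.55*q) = 1.891*q^5 + 2.8391*q^4 - 7.0867*q^3 + 1.1745*q^2 - 2.0263*q + 3.014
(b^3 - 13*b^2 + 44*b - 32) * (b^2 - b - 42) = b^5 - 14*b^4 + 15*b^3 + 470*b^2 - 1816*b + 1344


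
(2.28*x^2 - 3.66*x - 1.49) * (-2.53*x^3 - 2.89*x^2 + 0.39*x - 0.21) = -5.7684*x^5 + 2.6706*x^4 + 15.2363*x^3 + 2.3999*x^2 + 0.1875*x + 0.3129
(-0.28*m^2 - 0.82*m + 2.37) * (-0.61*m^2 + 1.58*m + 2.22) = 0.1708*m^4 + 0.0577999999999999*m^3 - 3.3629*m^2 + 1.9242*m + 5.2614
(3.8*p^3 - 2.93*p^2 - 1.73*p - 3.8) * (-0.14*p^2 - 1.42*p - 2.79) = -0.532*p^5 - 4.9858*p^4 - 6.1992*p^3 + 11.1633*p^2 + 10.2227*p + 10.602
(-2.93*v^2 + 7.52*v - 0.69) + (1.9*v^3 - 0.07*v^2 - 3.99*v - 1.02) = 1.9*v^3 - 3.0*v^2 + 3.53*v - 1.71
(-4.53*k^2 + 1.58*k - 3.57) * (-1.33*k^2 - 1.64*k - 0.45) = 6.0249*k^4 + 5.3278*k^3 + 4.1954*k^2 + 5.1438*k + 1.6065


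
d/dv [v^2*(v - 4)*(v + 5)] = v*(4*v^2 + 3*v - 40)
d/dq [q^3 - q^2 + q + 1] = 3*q^2 - 2*q + 1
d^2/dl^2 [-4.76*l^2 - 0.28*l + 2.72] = -9.52000000000000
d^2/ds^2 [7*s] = 0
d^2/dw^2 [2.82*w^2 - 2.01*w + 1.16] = 5.64000000000000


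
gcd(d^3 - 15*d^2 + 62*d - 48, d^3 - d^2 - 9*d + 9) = d - 1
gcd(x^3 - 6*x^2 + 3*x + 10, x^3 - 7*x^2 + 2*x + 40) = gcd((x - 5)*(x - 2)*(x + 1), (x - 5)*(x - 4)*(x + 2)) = x - 5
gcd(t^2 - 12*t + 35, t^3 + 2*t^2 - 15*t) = 1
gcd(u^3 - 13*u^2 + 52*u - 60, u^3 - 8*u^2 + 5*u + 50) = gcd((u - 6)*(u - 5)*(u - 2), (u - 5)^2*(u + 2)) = u - 5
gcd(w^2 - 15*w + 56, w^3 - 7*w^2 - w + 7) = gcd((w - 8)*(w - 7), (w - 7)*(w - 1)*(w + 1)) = w - 7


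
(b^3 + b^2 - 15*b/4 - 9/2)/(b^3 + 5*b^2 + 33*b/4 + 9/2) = (b - 2)/(b + 2)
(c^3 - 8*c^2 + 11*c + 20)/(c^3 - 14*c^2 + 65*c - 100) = (c + 1)/(c - 5)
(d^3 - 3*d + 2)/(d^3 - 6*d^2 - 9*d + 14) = (d - 1)/(d - 7)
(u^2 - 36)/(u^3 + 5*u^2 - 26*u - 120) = (u - 6)/(u^2 - u - 20)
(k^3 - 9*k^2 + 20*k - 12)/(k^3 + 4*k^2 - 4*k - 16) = (k^2 - 7*k + 6)/(k^2 + 6*k + 8)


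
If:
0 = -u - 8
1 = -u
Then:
No Solution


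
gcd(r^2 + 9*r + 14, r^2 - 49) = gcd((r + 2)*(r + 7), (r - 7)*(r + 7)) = r + 7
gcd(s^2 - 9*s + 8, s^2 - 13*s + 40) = s - 8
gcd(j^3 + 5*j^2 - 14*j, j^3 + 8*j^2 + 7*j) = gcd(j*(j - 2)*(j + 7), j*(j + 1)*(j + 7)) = j^2 + 7*j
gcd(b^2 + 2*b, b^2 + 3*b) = b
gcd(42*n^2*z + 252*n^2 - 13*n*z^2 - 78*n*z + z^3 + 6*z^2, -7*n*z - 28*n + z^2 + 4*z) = -7*n + z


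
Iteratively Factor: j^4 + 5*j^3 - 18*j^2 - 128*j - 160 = (j + 4)*(j^3 + j^2 - 22*j - 40) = (j + 2)*(j + 4)*(j^2 - j - 20) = (j - 5)*(j + 2)*(j + 4)*(j + 4)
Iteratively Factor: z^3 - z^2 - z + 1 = (z + 1)*(z^2 - 2*z + 1) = (z - 1)*(z + 1)*(z - 1)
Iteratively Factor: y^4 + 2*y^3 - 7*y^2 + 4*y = (y - 1)*(y^3 + 3*y^2 - 4*y) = (y - 1)*(y + 4)*(y^2 - y) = y*(y - 1)*(y + 4)*(y - 1)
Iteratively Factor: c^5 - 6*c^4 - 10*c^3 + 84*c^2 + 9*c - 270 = (c + 3)*(c^4 - 9*c^3 + 17*c^2 + 33*c - 90) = (c + 2)*(c + 3)*(c^3 - 11*c^2 + 39*c - 45) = (c - 3)*(c + 2)*(c + 3)*(c^2 - 8*c + 15) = (c - 3)^2*(c + 2)*(c + 3)*(c - 5)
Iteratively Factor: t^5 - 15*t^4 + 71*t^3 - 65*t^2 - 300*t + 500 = (t + 2)*(t^4 - 17*t^3 + 105*t^2 - 275*t + 250) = (t - 5)*(t + 2)*(t^3 - 12*t^2 + 45*t - 50) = (t - 5)^2*(t + 2)*(t^2 - 7*t + 10) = (t - 5)^2*(t - 2)*(t + 2)*(t - 5)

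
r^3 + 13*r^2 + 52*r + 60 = (r + 2)*(r + 5)*(r + 6)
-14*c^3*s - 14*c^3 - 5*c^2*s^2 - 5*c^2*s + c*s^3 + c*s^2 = (-7*c + s)*(2*c + s)*(c*s + c)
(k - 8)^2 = k^2 - 16*k + 64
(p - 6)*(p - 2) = p^2 - 8*p + 12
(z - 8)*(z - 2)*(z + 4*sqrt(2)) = z^3 - 10*z^2 + 4*sqrt(2)*z^2 - 40*sqrt(2)*z + 16*z + 64*sqrt(2)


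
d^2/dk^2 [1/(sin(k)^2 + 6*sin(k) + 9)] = 2*(3*sin(k) + cos(2*k) + 2)/(sin(k) + 3)^4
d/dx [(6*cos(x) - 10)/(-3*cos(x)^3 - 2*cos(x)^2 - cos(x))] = 2*(-18*cos(x)^3 + 39*cos(x)^2 + 20*cos(x) + 5)*sin(x)/((-3*sin(x)^2 + 2*cos(x) + 4)^2*cos(x)^2)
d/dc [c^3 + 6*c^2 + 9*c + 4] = 3*c^2 + 12*c + 9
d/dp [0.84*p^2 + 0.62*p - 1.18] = 1.68*p + 0.62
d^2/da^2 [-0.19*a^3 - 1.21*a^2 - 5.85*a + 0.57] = -1.14*a - 2.42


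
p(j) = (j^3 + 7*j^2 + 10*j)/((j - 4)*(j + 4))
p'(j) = (3*j^2 + 14*j + 10)/((j - 4)*(j + 4)) - (j^3 + 7*j^2 + 10*j)/((j - 4)*(j + 4)^2) - (j^3 + 7*j^2 + 10*j)/((j - 4)^2*(j + 4)) = (j^4 - 58*j^2 - 224*j - 160)/(j^4 - 32*j^2 + 256)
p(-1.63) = 0.15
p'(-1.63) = 0.33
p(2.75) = -12.00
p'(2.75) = -16.26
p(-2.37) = -0.22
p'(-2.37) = 0.71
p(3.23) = -24.97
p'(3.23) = -44.52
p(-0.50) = 0.21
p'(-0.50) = -0.25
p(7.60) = 22.01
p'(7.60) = -1.08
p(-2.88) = -0.70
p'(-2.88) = 1.23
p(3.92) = -326.71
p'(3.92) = -4217.73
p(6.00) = 26.40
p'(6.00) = -5.74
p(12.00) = 22.31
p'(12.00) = 0.58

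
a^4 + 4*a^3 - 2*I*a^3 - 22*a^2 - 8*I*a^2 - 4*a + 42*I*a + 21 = (a - 3)*(a + 7)*(a - I)^2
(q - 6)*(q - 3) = q^2 - 9*q + 18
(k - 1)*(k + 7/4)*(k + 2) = k^3 + 11*k^2/4 - k/4 - 7/2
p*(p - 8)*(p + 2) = p^3 - 6*p^2 - 16*p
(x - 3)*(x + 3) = x^2 - 9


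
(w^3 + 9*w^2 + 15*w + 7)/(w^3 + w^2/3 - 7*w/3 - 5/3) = 3*(w + 7)/(3*w - 5)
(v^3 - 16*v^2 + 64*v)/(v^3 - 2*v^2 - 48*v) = (v - 8)/(v + 6)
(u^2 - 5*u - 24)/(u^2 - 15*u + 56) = (u + 3)/(u - 7)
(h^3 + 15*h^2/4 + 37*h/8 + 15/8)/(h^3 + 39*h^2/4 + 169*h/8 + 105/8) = (h + 1)/(h + 7)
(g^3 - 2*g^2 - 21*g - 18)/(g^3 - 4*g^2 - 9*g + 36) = (g^2 - 5*g - 6)/(g^2 - 7*g + 12)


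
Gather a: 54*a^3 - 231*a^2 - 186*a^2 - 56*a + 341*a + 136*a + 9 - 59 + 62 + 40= 54*a^3 - 417*a^2 + 421*a + 52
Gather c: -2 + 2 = 0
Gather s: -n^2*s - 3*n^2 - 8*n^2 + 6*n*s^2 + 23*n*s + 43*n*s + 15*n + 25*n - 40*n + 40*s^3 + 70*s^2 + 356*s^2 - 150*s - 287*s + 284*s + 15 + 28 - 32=-11*n^2 + 40*s^3 + s^2*(6*n + 426) + s*(-n^2 + 66*n - 153) + 11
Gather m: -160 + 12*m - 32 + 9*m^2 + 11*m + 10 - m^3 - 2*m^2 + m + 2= -m^3 + 7*m^2 + 24*m - 180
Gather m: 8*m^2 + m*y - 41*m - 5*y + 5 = 8*m^2 + m*(y - 41) - 5*y + 5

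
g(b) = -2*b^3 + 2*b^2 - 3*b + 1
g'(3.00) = -45.00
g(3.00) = -44.00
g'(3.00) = -45.00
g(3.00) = -44.00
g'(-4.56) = -146.00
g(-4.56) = 245.90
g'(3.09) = -47.93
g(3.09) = -48.18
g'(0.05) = -2.82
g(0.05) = 0.85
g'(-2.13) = -38.74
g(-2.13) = 35.79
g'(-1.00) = -13.00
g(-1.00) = 8.00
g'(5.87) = -186.26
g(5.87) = -352.22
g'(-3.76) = -102.87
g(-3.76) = 146.87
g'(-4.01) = -115.52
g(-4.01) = 174.15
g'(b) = -6*b^2 + 4*b - 3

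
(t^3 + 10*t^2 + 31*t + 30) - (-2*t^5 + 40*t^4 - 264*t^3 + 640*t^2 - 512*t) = 2*t^5 - 40*t^4 + 265*t^3 - 630*t^2 + 543*t + 30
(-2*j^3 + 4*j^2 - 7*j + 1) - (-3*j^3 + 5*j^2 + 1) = j^3 - j^2 - 7*j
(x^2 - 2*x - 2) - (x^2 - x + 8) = -x - 10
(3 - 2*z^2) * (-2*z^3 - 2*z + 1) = 4*z^5 - 2*z^3 - 2*z^2 - 6*z + 3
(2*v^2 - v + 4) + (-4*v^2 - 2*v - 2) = -2*v^2 - 3*v + 2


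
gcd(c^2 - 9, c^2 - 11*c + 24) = c - 3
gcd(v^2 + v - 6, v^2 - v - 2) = v - 2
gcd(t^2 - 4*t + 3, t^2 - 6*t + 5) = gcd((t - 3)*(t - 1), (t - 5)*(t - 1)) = t - 1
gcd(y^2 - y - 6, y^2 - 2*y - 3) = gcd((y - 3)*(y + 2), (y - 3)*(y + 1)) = y - 3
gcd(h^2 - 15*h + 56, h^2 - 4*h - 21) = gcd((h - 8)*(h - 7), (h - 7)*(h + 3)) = h - 7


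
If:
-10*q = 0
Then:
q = 0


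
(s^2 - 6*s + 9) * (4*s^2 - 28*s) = 4*s^4 - 52*s^3 + 204*s^2 - 252*s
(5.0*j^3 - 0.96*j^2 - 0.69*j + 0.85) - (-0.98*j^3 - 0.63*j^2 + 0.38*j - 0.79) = 5.98*j^3 - 0.33*j^2 - 1.07*j + 1.64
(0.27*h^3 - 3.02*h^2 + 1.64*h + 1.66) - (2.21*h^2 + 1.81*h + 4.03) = 0.27*h^3 - 5.23*h^2 - 0.17*h - 2.37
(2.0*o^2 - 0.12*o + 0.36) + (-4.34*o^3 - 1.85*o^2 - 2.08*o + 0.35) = -4.34*o^3 + 0.15*o^2 - 2.2*o + 0.71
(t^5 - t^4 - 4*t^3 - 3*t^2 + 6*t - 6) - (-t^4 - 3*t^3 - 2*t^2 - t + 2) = t^5 - t^3 - t^2 + 7*t - 8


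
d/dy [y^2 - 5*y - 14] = 2*y - 5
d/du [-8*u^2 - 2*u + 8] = -16*u - 2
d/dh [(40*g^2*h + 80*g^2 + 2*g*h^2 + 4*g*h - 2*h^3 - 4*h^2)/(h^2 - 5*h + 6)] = 2*(-20*g^2*h^2 - 80*g^2*h + 320*g^2 - 7*g*h^2 + 12*g*h + 12*g - h^4 + 10*h^3 - 8*h^2 - 24*h)/(h^4 - 10*h^3 + 37*h^2 - 60*h + 36)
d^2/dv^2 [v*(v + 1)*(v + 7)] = 6*v + 16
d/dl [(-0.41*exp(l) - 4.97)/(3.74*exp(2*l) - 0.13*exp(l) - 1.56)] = (1.5334*exp(2*l) + 37.1756*exp(l) - 0.00650000000000006)*exp(l)/(13.9876*exp(4*l) - 0.9724*exp(3*l) - 11.6519*exp(2*l) + 0.4056*exp(l) + 2.4336)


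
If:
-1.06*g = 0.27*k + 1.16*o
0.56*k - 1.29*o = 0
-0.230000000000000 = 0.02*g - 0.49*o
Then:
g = -0.74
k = 1.01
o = 0.44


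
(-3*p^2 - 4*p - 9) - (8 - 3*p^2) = -4*p - 17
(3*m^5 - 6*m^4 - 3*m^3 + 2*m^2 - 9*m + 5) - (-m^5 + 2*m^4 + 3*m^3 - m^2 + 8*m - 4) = 4*m^5 - 8*m^4 - 6*m^3 + 3*m^2 - 17*m + 9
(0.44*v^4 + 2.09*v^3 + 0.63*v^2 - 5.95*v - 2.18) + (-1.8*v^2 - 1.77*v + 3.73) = 0.44*v^4 + 2.09*v^3 - 1.17*v^2 - 7.72*v + 1.55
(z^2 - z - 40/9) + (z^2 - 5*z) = 2*z^2 - 6*z - 40/9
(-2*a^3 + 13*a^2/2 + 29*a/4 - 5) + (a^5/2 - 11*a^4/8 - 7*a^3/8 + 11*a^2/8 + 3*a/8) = a^5/2 - 11*a^4/8 - 23*a^3/8 + 63*a^2/8 + 61*a/8 - 5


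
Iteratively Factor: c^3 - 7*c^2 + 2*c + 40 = (c - 4)*(c^2 - 3*c - 10) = (c - 5)*(c - 4)*(c + 2)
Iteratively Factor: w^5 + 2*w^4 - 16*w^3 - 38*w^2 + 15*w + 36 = (w - 1)*(w^4 + 3*w^3 - 13*w^2 - 51*w - 36) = (w - 1)*(w + 1)*(w^3 + 2*w^2 - 15*w - 36) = (w - 4)*(w - 1)*(w + 1)*(w^2 + 6*w + 9) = (w - 4)*(w - 1)*(w + 1)*(w + 3)*(w + 3)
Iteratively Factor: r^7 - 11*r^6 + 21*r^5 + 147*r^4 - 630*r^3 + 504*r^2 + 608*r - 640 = (r - 2)*(r^6 - 9*r^5 + 3*r^4 + 153*r^3 - 324*r^2 - 144*r + 320) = (r - 2)*(r + 4)*(r^5 - 13*r^4 + 55*r^3 - 67*r^2 - 56*r + 80) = (r - 2)*(r - 1)*(r + 4)*(r^4 - 12*r^3 + 43*r^2 - 24*r - 80) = (r - 5)*(r - 2)*(r - 1)*(r + 4)*(r^3 - 7*r^2 + 8*r + 16) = (r - 5)*(r - 2)*(r - 1)*(r + 1)*(r + 4)*(r^2 - 8*r + 16) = (r - 5)*(r - 4)*(r - 2)*(r - 1)*(r + 1)*(r + 4)*(r - 4)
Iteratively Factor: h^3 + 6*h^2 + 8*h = (h)*(h^2 + 6*h + 8) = h*(h + 2)*(h + 4)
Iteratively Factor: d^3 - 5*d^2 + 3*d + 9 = (d + 1)*(d^2 - 6*d + 9) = (d - 3)*(d + 1)*(d - 3)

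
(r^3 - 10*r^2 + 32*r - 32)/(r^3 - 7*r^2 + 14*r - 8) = (r - 4)/(r - 1)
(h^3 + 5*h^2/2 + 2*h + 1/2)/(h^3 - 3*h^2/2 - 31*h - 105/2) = (2*h^3 + 5*h^2 + 4*h + 1)/(2*h^3 - 3*h^2 - 62*h - 105)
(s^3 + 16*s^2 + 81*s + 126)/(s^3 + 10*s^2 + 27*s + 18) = (s + 7)/(s + 1)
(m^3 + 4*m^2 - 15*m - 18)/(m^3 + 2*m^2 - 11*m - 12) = (m + 6)/(m + 4)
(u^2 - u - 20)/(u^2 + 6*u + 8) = (u - 5)/(u + 2)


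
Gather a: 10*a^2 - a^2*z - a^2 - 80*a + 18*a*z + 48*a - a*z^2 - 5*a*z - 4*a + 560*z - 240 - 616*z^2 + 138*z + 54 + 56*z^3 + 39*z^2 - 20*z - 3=a^2*(9 - z) + a*(-z^2 + 13*z - 36) + 56*z^3 - 577*z^2 + 678*z - 189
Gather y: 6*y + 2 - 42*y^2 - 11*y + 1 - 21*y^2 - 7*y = -63*y^2 - 12*y + 3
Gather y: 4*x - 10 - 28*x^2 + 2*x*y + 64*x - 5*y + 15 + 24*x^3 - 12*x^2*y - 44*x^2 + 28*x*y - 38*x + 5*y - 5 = 24*x^3 - 72*x^2 + 30*x + y*(-12*x^2 + 30*x)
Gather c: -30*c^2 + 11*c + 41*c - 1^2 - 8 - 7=-30*c^2 + 52*c - 16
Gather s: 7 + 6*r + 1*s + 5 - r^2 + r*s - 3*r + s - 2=-r^2 + 3*r + s*(r + 2) + 10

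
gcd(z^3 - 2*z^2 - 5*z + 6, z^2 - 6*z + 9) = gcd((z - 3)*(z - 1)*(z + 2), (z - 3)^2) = z - 3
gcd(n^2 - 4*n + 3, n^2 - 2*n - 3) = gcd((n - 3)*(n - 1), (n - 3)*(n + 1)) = n - 3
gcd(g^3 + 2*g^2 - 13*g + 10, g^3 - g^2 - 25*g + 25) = g^2 + 4*g - 5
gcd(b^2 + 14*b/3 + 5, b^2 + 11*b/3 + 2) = b + 3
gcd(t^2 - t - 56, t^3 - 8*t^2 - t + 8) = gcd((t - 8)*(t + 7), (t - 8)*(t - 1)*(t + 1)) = t - 8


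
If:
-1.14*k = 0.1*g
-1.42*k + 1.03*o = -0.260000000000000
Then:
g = -8.26901408450704*o - 2.08732394366197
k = 0.725352112676056*o + 0.183098591549296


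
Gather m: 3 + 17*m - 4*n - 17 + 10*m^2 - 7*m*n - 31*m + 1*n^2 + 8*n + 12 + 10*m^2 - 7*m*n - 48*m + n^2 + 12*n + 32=20*m^2 + m*(-14*n - 62) + 2*n^2 + 16*n + 30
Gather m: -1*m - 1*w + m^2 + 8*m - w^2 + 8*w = m^2 + 7*m - w^2 + 7*w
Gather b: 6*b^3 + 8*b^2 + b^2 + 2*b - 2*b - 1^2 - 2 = 6*b^3 + 9*b^2 - 3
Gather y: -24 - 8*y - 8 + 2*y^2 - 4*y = 2*y^2 - 12*y - 32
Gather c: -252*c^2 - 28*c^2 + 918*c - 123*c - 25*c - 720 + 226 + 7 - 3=-280*c^2 + 770*c - 490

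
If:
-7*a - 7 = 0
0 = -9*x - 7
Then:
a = -1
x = -7/9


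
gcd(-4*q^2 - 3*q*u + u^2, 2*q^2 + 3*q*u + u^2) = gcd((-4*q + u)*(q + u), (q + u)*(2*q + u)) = q + u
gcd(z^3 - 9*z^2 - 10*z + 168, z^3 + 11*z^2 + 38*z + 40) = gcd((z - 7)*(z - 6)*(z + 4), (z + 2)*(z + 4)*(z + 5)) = z + 4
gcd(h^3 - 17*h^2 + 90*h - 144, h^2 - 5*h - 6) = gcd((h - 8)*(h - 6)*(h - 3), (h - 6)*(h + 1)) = h - 6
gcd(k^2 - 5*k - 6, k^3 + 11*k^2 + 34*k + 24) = k + 1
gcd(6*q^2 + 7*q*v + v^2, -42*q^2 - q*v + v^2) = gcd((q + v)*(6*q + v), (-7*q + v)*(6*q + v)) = 6*q + v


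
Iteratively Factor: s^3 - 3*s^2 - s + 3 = (s - 3)*(s^2 - 1) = (s - 3)*(s + 1)*(s - 1)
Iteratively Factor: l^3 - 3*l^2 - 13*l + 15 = (l + 3)*(l^2 - 6*l + 5) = (l - 5)*(l + 3)*(l - 1)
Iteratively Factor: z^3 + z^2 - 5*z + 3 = (z + 3)*(z^2 - 2*z + 1) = (z - 1)*(z + 3)*(z - 1)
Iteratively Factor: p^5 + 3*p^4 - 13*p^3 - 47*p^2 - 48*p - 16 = (p - 4)*(p^4 + 7*p^3 + 15*p^2 + 13*p + 4) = (p - 4)*(p + 1)*(p^3 + 6*p^2 + 9*p + 4) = (p - 4)*(p + 1)*(p + 4)*(p^2 + 2*p + 1) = (p - 4)*(p + 1)^2*(p + 4)*(p + 1)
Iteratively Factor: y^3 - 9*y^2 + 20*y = (y)*(y^2 - 9*y + 20) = y*(y - 4)*(y - 5)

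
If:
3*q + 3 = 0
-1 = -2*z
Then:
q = -1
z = 1/2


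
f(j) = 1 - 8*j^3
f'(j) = -24*j^2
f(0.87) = -4.27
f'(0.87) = -18.17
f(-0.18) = 1.05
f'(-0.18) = -0.78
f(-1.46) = 25.90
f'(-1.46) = -51.16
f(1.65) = -34.94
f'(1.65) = -65.34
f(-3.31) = 291.12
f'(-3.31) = -262.95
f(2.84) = -182.25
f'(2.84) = -193.57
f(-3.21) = 265.61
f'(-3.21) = -247.30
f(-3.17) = 255.84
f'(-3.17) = -241.17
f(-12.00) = 13825.00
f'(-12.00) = -3456.00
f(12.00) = -13823.00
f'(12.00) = -3456.00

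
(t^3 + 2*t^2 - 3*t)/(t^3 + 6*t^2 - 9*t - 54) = t*(t - 1)/(t^2 + 3*t - 18)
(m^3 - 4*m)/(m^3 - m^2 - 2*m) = (m + 2)/(m + 1)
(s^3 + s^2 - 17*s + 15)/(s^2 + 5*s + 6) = (s^3 + s^2 - 17*s + 15)/(s^2 + 5*s + 6)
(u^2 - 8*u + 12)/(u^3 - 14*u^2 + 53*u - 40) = (u^2 - 8*u + 12)/(u^3 - 14*u^2 + 53*u - 40)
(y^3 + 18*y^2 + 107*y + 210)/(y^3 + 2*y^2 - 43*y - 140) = (y^2 + 13*y + 42)/(y^2 - 3*y - 28)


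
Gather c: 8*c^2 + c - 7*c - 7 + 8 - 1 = 8*c^2 - 6*c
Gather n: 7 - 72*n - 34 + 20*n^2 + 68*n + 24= 20*n^2 - 4*n - 3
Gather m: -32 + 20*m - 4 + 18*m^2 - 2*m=18*m^2 + 18*m - 36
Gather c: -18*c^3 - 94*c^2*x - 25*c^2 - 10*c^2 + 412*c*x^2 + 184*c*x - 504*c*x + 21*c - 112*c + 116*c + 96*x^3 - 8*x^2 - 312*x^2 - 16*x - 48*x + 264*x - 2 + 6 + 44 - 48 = -18*c^3 + c^2*(-94*x - 35) + c*(412*x^2 - 320*x + 25) + 96*x^3 - 320*x^2 + 200*x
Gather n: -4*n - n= -5*n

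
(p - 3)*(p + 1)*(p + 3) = p^3 + p^2 - 9*p - 9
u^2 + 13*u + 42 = (u + 6)*(u + 7)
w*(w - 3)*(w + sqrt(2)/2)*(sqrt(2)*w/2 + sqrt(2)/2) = sqrt(2)*w^4/2 - sqrt(2)*w^3 + w^3/2 - 3*sqrt(2)*w^2/2 - w^2 - 3*w/2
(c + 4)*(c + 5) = c^2 + 9*c + 20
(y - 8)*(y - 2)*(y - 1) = y^3 - 11*y^2 + 26*y - 16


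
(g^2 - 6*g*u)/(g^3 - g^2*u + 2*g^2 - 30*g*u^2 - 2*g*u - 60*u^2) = g/(g^2 + 5*g*u + 2*g + 10*u)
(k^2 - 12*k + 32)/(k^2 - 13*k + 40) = (k - 4)/(k - 5)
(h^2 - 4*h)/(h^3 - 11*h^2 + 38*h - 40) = h/(h^2 - 7*h + 10)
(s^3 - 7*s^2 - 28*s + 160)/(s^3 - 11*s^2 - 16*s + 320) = (s - 4)/(s - 8)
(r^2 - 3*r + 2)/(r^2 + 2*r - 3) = (r - 2)/(r + 3)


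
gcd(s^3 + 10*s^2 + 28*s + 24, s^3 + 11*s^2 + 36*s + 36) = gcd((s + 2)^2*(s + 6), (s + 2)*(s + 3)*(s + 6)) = s^2 + 8*s + 12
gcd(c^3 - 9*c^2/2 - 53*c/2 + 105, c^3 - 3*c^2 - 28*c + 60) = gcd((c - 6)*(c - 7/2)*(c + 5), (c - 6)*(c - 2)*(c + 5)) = c^2 - c - 30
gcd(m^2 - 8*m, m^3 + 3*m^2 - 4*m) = m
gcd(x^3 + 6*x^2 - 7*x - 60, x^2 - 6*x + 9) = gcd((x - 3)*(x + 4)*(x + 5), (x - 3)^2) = x - 3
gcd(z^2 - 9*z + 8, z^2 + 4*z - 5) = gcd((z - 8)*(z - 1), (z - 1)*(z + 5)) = z - 1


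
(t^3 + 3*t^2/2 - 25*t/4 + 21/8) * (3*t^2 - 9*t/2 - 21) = 3*t^5 - 93*t^3/2 + 9*t^2/2 + 1911*t/16 - 441/8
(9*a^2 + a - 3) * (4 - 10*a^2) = -90*a^4 - 10*a^3 + 66*a^2 + 4*a - 12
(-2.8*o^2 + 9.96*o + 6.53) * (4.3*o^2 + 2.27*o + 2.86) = -12.04*o^4 + 36.472*o^3 + 42.6802*o^2 + 43.3087*o + 18.6758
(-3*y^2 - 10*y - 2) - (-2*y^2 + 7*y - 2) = -y^2 - 17*y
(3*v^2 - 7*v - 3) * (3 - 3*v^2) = -9*v^4 + 21*v^3 + 18*v^2 - 21*v - 9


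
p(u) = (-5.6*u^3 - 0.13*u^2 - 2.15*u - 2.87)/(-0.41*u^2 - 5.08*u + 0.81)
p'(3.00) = 4.79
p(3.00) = 8.92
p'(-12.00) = -7068.84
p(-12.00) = 3546.16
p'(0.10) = -187.72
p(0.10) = -10.38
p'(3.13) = 4.94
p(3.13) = 9.56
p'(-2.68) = -8.24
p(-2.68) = 9.56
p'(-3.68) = -13.40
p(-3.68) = 20.24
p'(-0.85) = -2.48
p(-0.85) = 0.48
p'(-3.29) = -11.18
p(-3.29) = 15.45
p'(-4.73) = -21.13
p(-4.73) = 38.11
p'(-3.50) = -12.34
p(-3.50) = 17.92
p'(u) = (0.82*u + 5.08)*(-5.6*u^3 - 0.13*u^2 - 2.15*u - 2.87)/(-0.41*u^2 - 5.08*u + 0.81)^2 + (-16.8*u^2 - 0.26*u - 2.15)/(-0.41*u^2 - 5.08*u + 0.81) = (2.296*u^4 + 56.896*u^3 - 13.8291*u^2 - 2.564*u - 16.3211)/(0.1681*u^4 + 4.1656*u^3 + 25.1422*u^2 - 8.2296*u + 0.6561)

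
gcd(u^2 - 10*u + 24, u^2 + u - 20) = u - 4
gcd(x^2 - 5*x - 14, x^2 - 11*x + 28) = x - 7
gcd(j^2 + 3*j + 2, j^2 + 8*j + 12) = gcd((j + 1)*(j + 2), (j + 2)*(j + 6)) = j + 2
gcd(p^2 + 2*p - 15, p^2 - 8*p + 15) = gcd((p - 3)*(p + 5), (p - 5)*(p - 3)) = p - 3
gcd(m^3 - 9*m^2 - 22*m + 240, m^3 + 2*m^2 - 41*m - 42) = m - 6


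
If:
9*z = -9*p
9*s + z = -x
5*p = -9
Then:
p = -9/5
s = -x/9 - 1/5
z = 9/5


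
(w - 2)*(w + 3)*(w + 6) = w^3 + 7*w^2 - 36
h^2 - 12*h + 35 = (h - 7)*(h - 5)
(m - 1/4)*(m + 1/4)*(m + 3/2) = m^3 + 3*m^2/2 - m/16 - 3/32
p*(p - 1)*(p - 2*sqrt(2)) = p^3 - 2*sqrt(2)*p^2 - p^2 + 2*sqrt(2)*p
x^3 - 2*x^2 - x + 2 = (x - 2)*(x - 1)*(x + 1)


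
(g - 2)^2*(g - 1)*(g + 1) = g^4 - 4*g^3 + 3*g^2 + 4*g - 4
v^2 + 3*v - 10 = (v - 2)*(v + 5)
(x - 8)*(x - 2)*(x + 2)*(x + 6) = x^4 - 2*x^3 - 52*x^2 + 8*x + 192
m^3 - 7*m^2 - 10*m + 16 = (m - 8)*(m - 1)*(m + 2)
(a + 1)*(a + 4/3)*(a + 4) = a^3 + 19*a^2/3 + 32*a/3 + 16/3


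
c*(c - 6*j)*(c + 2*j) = c^3 - 4*c^2*j - 12*c*j^2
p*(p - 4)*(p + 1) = p^3 - 3*p^2 - 4*p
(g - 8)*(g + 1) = g^2 - 7*g - 8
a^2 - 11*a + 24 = (a - 8)*(a - 3)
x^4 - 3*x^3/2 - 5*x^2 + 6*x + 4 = (x - 2)^2*(x + 1/2)*(x + 2)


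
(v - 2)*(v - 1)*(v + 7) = v^3 + 4*v^2 - 19*v + 14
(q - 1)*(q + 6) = q^2 + 5*q - 6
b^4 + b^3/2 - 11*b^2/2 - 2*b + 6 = (b - 2)*(b - 1)*(b + 3/2)*(b + 2)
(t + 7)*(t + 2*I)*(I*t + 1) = I*t^3 - t^2 + 7*I*t^2 - 7*t + 2*I*t + 14*I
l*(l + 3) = l^2 + 3*l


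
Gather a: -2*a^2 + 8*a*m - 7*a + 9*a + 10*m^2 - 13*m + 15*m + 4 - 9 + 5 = -2*a^2 + a*(8*m + 2) + 10*m^2 + 2*m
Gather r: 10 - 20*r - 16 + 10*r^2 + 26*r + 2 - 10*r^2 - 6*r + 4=0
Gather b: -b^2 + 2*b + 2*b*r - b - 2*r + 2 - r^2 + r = -b^2 + b*(2*r + 1) - r^2 - r + 2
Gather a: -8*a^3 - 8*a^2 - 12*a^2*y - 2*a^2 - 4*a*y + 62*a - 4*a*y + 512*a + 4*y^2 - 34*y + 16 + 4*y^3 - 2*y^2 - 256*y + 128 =-8*a^3 + a^2*(-12*y - 10) + a*(574 - 8*y) + 4*y^3 + 2*y^2 - 290*y + 144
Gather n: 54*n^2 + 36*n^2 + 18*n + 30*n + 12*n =90*n^2 + 60*n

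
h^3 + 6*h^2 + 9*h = h*(h + 3)^2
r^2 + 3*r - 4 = (r - 1)*(r + 4)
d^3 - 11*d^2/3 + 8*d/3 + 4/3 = (d - 2)^2*(d + 1/3)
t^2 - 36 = (t - 6)*(t + 6)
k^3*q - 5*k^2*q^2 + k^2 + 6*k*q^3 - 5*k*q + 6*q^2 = (k - 3*q)*(k - 2*q)*(k*q + 1)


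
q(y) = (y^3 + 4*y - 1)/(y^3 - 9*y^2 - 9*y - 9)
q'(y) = (3*y^2 + 4)/(y^3 - 9*y^2 - 9*y - 9) + (-3*y^2 + 18*y + 9)*(y^3 + 4*y - 1)/(y^3 - 9*y^2 - 9*y - 9)^2 = (-9*y^4 - 26*y^3 + 12*y^2 - 18*y - 45)/(y^6 - 18*y^5 + 63*y^4 + 144*y^3 + 243*y^2 + 162*y + 81)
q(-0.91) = 0.60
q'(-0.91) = -0.06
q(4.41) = -0.74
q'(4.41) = -0.29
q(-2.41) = 0.46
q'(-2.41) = 0.04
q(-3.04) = 0.44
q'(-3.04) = 0.01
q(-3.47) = 0.44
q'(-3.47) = -0.00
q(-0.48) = 0.44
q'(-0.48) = -0.66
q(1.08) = -0.16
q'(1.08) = -0.12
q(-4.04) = 0.45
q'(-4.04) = -0.01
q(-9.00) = 0.55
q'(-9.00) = -0.02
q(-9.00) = 0.55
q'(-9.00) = -0.02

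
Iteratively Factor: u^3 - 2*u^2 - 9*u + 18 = (u - 3)*(u^2 + u - 6) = (u - 3)*(u - 2)*(u + 3)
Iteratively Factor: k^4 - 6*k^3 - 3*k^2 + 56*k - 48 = (k - 4)*(k^3 - 2*k^2 - 11*k + 12) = (k - 4)*(k + 3)*(k^2 - 5*k + 4) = (k - 4)*(k - 1)*(k + 3)*(k - 4)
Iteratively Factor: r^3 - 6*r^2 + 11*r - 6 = (r - 2)*(r^2 - 4*r + 3) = (r - 3)*(r - 2)*(r - 1)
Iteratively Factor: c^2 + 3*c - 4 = (c - 1)*(c + 4)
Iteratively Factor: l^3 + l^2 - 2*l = (l)*(l^2 + l - 2) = l*(l - 1)*(l + 2)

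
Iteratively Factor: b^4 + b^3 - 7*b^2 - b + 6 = (b - 1)*(b^3 + 2*b^2 - 5*b - 6) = (b - 1)*(b + 1)*(b^2 + b - 6) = (b - 2)*(b - 1)*(b + 1)*(b + 3)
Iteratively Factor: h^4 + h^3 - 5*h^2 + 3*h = (h - 1)*(h^3 + 2*h^2 - 3*h) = h*(h - 1)*(h^2 + 2*h - 3) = h*(h - 1)*(h + 3)*(h - 1)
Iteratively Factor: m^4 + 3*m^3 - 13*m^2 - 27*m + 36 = (m - 3)*(m^3 + 6*m^2 + 5*m - 12) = (m - 3)*(m - 1)*(m^2 + 7*m + 12) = (m - 3)*(m - 1)*(m + 3)*(m + 4)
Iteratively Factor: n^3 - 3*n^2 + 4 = (n - 2)*(n^2 - n - 2) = (n - 2)*(n + 1)*(n - 2)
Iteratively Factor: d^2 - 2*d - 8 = (d - 4)*(d + 2)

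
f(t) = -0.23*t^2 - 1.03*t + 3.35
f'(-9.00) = 3.11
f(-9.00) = -6.01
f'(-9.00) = 3.11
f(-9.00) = -6.01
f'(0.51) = -1.26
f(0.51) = 2.76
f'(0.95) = -1.47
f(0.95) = 2.16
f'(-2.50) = 0.12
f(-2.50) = 4.49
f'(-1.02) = -0.56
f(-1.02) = 4.16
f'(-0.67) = -0.72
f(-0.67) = 3.94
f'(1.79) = -1.85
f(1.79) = 0.77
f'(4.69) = -3.19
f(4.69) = -6.54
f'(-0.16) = -0.96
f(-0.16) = 3.51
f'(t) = -0.46*t - 1.03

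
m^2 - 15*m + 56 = (m - 8)*(m - 7)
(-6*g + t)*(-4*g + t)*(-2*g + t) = -48*g^3 + 44*g^2*t - 12*g*t^2 + t^3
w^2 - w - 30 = (w - 6)*(w + 5)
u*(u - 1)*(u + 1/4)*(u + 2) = u^4 + 5*u^3/4 - 7*u^2/4 - u/2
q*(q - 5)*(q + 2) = q^3 - 3*q^2 - 10*q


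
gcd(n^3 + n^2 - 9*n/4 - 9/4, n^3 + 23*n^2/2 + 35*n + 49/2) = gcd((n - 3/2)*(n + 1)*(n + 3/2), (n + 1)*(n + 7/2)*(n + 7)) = n + 1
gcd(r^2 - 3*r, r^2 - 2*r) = r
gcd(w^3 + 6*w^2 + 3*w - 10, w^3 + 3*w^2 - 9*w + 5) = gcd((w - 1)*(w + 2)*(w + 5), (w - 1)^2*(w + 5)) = w^2 + 4*w - 5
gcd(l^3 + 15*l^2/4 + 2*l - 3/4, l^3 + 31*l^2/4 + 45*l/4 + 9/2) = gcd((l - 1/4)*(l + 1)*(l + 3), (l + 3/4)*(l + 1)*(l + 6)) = l + 1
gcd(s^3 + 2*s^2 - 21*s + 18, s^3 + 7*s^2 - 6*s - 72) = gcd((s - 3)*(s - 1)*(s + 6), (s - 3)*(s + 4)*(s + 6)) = s^2 + 3*s - 18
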